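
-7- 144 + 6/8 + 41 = -437/4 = -109.25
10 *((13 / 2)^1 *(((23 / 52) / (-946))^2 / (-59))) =-2645 / 10982409152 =-0.00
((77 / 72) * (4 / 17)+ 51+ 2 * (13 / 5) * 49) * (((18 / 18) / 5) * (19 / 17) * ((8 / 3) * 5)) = 35587684 / 39015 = 912.15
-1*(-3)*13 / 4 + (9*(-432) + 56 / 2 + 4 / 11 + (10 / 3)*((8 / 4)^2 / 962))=-3849.87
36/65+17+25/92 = 106597/5980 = 17.83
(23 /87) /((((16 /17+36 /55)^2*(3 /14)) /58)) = 140750225 /5008644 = 28.10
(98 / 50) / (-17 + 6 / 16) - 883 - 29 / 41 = -17212496 / 19475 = -883.83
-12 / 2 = -6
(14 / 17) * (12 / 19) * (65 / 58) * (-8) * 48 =-2096640 / 9367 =-223.83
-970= -970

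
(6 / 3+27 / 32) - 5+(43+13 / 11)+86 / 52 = 199877 / 4576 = 43.68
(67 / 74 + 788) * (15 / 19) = 875685 / 1406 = 622.82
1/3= 0.33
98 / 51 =1.92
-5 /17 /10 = -0.03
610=610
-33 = -33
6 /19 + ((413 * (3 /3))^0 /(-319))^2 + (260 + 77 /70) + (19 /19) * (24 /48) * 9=2570686477 /9667295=265.92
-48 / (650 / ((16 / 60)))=-32 / 1625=-0.02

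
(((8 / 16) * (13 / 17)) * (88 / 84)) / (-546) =-11 / 14994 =-0.00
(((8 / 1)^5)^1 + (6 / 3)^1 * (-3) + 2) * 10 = 327640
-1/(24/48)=-2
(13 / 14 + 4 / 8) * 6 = 60 / 7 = 8.57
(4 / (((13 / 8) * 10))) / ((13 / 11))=176 / 845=0.21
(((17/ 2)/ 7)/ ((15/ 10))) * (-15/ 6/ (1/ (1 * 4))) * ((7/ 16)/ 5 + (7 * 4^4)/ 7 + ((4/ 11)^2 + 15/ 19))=-803575261/ 386232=-2080.55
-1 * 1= -1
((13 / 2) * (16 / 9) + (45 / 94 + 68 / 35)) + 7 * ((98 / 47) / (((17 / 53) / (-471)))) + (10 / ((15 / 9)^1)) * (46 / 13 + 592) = -116776614457 / 6543810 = -17845.36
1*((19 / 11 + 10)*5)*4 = 2580 / 11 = 234.55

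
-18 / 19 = -0.95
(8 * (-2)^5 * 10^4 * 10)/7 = -25600000/7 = -3657142.86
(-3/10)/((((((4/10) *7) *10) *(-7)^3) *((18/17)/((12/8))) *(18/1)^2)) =17/124467840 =0.00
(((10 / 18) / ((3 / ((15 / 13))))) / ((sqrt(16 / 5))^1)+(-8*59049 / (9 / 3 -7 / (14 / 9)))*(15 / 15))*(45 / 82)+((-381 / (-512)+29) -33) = 125*sqrt(5) / 4264+3627902213 / 20992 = 172823.15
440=440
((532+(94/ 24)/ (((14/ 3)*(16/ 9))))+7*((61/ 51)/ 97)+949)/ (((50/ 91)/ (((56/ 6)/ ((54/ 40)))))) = 119519863099/ 6411312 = 18642.03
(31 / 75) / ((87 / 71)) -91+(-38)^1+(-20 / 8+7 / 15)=-1705583 / 13050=-130.70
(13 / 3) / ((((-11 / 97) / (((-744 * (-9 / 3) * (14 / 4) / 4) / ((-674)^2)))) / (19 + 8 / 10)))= -7388199 / 2271380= -3.25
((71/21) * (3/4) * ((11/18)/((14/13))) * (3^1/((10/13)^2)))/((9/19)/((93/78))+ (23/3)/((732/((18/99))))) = 18.28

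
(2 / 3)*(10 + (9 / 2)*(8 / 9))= 28 / 3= 9.33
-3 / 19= -0.16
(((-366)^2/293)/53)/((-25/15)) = -401868/77645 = -5.18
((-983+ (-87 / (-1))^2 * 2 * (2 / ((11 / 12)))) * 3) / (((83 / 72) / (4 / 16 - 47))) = -323594082 / 83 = -3898723.88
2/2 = 1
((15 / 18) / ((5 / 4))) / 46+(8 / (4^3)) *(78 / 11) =2735 / 3036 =0.90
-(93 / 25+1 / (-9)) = -812 / 225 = -3.61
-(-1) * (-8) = -8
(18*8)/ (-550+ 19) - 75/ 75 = -75/ 59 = -1.27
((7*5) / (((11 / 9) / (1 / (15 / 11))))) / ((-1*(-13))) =21 / 13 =1.62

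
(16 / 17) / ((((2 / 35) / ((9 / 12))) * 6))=35 / 17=2.06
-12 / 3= -4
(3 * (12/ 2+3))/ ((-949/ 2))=-54/ 949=-0.06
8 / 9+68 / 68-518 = -516.11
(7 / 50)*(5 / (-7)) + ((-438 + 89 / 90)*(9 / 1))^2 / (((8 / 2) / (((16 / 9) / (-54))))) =-773464388 / 6075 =-127319.24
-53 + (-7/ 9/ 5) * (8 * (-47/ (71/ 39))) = -22229/ 1065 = -20.87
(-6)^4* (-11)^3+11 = -1724965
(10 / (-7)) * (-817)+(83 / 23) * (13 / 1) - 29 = 1185.06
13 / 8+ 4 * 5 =173 / 8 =21.62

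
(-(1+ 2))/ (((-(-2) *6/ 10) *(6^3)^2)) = -5/ 93312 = -0.00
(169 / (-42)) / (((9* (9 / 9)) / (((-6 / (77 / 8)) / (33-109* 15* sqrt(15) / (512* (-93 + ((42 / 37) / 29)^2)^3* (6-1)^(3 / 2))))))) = 6592999155934352271690071655033459088018676100378918912 / 780641334230352870899296486380099527071780581529503167399-475927440652911176538599947892237354059383394304* sqrt(3) / 2341924002691058612697889459140298581215341744588509502197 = 0.01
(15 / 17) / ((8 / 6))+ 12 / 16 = 24 / 17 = 1.41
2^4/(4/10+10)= 20/13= 1.54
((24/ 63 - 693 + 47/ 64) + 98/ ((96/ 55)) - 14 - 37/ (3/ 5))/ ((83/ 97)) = -92744513/ 111552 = -831.40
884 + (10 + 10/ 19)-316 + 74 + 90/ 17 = 212476/ 323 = 657.82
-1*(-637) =637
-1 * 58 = -58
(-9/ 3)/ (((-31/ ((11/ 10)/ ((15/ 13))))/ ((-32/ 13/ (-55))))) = 16/ 3875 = 0.00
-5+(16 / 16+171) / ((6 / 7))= 587 / 3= 195.67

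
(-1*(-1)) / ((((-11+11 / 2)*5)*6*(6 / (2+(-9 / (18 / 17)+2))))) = 1 / 220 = 0.00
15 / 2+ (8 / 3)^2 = 263 / 18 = 14.61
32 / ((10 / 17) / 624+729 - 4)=169728 / 3845405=0.04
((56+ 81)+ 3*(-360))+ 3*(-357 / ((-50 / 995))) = 203699 / 10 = 20369.90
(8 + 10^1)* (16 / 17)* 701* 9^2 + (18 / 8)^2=261648225 / 272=961942.00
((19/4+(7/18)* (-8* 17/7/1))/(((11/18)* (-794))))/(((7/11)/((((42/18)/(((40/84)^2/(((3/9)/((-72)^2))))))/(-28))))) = -707/3292876800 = -0.00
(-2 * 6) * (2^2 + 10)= -168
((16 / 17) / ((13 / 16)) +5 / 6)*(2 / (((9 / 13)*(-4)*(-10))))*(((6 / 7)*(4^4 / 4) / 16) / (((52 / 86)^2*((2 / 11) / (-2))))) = -53715299 / 3619980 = -14.84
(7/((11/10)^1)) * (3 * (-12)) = -2520/11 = -229.09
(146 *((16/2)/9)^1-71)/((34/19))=10051/306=32.85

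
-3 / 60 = -1 / 20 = -0.05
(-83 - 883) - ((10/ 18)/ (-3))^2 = -704239/ 729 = -966.03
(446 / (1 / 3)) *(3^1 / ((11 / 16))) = 64224 / 11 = 5838.55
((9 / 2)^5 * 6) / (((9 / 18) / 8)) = 177147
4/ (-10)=-0.40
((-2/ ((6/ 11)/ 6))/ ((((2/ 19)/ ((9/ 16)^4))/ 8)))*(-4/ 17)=1371249/ 34816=39.39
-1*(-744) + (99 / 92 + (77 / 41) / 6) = 8434823 / 11316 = 745.39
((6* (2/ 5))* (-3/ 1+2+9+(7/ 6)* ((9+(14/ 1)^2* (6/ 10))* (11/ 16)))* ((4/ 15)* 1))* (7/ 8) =122689/ 2000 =61.34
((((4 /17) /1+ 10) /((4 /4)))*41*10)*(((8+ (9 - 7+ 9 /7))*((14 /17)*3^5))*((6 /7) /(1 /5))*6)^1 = 493025032800 /2023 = 243709853.09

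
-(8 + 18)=-26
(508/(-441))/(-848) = 0.00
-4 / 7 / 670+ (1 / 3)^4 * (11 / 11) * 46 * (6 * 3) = 10.22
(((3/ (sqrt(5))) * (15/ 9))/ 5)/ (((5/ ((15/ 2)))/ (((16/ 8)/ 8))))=0.17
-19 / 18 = -1.06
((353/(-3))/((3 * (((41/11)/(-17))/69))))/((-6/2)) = -4114.51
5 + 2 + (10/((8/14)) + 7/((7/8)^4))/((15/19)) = 455773/10290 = 44.29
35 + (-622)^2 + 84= 387003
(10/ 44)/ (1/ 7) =35/ 22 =1.59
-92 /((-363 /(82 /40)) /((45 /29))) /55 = 2829 /192995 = 0.01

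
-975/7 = -139.29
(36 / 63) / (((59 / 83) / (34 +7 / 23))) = 261948 / 9499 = 27.58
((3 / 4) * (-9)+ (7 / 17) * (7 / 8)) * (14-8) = -2607 / 68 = -38.34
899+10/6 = 2702/3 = 900.67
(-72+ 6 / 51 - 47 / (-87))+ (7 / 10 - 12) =-1222277 / 14790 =-82.64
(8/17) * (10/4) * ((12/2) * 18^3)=41167.06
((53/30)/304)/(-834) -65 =-494395253/7606080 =-65.00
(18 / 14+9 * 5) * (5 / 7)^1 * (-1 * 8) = -12960 / 49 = -264.49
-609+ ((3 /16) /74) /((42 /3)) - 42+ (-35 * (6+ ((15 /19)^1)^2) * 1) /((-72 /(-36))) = -4589122533 /5983936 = -766.91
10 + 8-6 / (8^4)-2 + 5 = 43005 / 2048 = 21.00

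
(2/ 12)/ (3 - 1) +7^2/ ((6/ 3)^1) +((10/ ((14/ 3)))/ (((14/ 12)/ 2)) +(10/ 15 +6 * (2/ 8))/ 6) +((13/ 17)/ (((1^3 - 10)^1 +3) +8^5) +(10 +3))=5111030486/ 122808357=41.62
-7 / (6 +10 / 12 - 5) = -42 / 11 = -3.82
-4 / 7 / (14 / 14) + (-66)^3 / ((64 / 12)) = -754685 / 14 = -53906.07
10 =10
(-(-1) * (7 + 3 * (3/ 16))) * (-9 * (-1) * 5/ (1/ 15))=81675/ 16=5104.69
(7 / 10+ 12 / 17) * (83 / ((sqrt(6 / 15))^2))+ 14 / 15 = 298507 / 1020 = 292.65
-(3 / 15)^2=-1 / 25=-0.04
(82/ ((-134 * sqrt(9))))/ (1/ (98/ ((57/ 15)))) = -20090/ 3819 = -5.26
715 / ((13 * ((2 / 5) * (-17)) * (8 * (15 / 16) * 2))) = -55 / 102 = -0.54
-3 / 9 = -1 / 3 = -0.33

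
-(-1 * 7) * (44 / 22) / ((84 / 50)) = 25 / 3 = 8.33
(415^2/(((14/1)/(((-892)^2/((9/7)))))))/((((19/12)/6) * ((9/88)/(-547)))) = -26384926699225600/171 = -154297816954535.67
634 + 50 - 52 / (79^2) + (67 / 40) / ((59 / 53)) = 10096510911 / 14728760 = 685.50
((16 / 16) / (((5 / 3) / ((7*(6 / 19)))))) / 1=126 / 95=1.33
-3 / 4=-0.75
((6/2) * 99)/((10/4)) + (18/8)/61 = 144981/1220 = 118.84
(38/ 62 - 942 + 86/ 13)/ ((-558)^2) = -41857/ 13942188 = -0.00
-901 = -901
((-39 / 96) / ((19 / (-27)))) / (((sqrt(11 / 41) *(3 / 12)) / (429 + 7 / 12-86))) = 25389 *sqrt(451) / 352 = 1531.76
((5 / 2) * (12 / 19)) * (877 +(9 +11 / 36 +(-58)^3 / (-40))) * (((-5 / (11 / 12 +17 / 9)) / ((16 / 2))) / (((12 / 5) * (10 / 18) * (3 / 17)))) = -264572445 / 30704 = -8616.87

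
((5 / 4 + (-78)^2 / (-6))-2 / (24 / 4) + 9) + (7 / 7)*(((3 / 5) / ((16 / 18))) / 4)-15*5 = -517879 / 480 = -1078.91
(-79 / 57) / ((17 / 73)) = -5767 / 969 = -5.95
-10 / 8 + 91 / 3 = 349 / 12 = 29.08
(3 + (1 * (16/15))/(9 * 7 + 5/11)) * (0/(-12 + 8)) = 0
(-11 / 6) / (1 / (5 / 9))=-55 / 54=-1.02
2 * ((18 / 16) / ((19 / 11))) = 99 / 76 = 1.30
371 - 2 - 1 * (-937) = 1306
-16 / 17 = -0.94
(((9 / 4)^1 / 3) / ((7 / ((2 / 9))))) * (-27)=-9 / 14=-0.64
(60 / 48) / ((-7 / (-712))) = 890 / 7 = 127.14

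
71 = 71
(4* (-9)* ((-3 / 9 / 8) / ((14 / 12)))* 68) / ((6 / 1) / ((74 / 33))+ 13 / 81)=26973 / 875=30.83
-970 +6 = -964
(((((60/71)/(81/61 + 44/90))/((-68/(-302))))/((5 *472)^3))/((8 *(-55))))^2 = 61850197809/484764310732812194094768038871040000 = 0.00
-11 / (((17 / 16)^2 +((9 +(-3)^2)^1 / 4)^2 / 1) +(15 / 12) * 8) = -2816 / 8033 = -0.35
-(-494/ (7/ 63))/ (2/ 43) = 95589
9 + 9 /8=81 /8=10.12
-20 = -20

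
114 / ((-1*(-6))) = 19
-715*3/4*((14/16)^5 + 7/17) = -1104878775/2228224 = -495.86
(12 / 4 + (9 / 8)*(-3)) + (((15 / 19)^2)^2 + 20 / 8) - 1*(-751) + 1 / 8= 392859673 / 521284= 753.64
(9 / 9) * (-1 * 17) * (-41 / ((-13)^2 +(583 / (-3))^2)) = 6273 / 341410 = 0.02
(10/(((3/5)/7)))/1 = 350/3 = 116.67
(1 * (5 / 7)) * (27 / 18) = 15 / 14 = 1.07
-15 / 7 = -2.14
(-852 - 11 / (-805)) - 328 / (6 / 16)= -4169867 / 2415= -1726.65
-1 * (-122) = 122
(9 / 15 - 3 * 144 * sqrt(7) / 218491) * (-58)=-174 / 5+ 25056 * sqrt(7) / 218491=-34.50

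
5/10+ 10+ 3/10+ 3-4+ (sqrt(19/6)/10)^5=361 * sqrt(114)/21600000+ 49/5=9.80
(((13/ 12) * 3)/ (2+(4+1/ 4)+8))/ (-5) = -13/ 285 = -0.05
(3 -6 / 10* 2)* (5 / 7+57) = 3636 / 35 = 103.89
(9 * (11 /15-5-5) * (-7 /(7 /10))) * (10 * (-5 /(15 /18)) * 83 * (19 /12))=-6576090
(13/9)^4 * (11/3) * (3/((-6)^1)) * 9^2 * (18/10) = -314171/270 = -1163.60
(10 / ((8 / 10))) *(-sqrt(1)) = -25 / 2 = -12.50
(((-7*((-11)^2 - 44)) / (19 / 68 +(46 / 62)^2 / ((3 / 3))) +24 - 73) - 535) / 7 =-66893476 / 379617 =-176.21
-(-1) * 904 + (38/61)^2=3365228/3721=904.39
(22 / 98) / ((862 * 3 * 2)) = 11 / 253428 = 0.00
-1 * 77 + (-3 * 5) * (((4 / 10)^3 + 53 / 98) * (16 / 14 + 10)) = -1527128 / 8575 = -178.09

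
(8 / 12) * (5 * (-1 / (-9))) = 10 / 27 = 0.37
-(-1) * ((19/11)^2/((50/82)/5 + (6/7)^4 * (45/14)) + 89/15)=3502272932/464492985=7.54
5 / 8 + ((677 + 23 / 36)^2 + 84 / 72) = 595118347 / 1296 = 459196.26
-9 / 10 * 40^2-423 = -1863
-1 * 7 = -7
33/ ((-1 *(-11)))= 3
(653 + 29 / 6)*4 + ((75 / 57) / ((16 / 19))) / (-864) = 36375527 / 13824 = 2631.33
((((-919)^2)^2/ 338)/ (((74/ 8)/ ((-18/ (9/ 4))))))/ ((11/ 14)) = -159775455329504/ 68783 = -2322891634.99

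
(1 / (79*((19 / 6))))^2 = 36 / 2253001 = 0.00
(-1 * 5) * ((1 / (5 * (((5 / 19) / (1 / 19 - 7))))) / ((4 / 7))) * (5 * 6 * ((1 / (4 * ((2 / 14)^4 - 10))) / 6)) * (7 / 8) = -1294139 / 256096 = -5.05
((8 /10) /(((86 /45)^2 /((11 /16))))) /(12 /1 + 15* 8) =135 /118336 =0.00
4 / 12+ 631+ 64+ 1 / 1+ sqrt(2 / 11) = sqrt(22) / 11+ 2089 / 3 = 696.76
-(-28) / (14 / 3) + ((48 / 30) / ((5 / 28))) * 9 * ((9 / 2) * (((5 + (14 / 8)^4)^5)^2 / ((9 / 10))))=28773899601396208541904908143689829503 / 188894659314785808547840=152327756146062.30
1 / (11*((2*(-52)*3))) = -0.00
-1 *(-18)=18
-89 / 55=-1.62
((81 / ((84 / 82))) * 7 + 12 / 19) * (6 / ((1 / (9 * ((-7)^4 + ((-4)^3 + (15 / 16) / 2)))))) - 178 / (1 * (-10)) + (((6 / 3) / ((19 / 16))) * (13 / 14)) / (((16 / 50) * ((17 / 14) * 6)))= 10844170772267 / 155040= 69944341.93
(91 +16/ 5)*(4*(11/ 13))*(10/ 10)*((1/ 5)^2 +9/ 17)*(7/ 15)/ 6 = 5851076/ 414375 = 14.12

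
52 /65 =4 /5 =0.80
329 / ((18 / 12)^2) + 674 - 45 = 6977 / 9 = 775.22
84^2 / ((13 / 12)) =84672 / 13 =6513.23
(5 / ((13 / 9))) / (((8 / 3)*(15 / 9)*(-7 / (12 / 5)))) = -243 / 910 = -0.27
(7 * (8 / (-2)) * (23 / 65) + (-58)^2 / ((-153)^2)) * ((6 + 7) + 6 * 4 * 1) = -361.27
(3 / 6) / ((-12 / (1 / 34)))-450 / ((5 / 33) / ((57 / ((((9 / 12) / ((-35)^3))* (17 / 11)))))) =6262070294.12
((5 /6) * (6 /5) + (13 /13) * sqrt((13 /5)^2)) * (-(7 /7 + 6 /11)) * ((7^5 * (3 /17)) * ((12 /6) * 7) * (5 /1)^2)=-63530460 /11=-5775496.36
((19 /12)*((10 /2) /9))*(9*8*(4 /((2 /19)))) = 7220 /3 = 2406.67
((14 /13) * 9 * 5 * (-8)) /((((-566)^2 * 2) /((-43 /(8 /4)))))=13545 /1041157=0.01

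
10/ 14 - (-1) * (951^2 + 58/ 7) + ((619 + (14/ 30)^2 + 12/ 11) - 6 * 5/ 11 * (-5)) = 2239983764/ 2475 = 905043.95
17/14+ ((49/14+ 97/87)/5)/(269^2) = 267557608/220339245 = 1.21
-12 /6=-2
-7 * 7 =-49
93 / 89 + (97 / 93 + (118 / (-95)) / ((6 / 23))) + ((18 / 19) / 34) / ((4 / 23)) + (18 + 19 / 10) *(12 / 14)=1088716253 / 74857188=14.54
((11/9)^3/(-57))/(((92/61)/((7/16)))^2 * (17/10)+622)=-110309045/2211604987842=-0.00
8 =8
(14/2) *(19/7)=19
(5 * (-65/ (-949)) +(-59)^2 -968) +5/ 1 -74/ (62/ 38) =5596371/ 2263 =2472.99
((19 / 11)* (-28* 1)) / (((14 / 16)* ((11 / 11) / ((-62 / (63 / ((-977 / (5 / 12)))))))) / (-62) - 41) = 63935130112 / 54200654101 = 1.18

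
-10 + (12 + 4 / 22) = 24 / 11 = 2.18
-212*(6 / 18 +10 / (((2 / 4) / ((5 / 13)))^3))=-6825764 / 6591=-1035.62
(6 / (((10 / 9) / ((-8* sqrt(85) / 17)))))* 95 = -4104* sqrt(85) / 17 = -2225.71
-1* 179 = -179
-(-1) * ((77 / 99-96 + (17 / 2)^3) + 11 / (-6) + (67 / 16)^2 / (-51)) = 20239109 / 39168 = 516.73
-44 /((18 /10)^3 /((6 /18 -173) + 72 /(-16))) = 2923250 /2187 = 1336.65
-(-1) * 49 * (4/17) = 196/17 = 11.53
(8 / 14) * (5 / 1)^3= 500 / 7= 71.43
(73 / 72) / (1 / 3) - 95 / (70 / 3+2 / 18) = -5117 / 5064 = -1.01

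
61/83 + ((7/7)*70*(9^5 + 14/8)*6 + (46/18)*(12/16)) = 24702112381/996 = 24801317.65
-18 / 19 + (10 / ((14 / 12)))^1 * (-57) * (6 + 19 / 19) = -64998 / 19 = -3420.95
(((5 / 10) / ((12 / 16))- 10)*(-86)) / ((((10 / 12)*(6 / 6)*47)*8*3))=602 / 705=0.85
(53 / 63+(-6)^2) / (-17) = -2321 / 1071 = -2.17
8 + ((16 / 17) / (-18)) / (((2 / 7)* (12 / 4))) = 3644 / 459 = 7.94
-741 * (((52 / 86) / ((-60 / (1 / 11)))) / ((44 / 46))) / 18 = 73853 / 1873080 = 0.04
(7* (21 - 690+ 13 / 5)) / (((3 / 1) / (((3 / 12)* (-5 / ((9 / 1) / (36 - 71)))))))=-204085 / 27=-7558.70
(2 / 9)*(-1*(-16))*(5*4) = 640 / 9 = 71.11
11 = 11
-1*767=-767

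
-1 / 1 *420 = -420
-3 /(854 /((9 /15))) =-9 /4270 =-0.00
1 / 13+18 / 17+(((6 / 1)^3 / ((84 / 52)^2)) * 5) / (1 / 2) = 8976059 / 10829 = 828.89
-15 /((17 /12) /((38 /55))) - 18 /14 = -11259 /1309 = -8.60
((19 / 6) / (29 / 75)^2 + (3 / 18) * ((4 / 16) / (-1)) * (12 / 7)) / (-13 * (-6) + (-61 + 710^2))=124267 / 2967736779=0.00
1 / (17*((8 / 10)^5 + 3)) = 3125 / 176783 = 0.02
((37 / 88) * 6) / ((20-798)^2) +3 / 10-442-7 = -59750004221 / 133162480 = -448.70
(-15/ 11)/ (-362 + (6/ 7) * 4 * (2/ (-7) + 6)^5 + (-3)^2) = -1764735/ 26576768933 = -0.00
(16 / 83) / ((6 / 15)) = 40 / 83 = 0.48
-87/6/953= -29/1906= -0.02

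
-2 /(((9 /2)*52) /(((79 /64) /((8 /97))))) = -7663 /59904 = -0.13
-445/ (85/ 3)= -267/ 17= -15.71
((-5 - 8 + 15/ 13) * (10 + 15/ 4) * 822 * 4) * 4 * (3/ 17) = -83548080/ 221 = -378045.61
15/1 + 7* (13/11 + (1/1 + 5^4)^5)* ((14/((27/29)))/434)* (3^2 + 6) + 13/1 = 1073322895210782167/3069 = 349730496973210.22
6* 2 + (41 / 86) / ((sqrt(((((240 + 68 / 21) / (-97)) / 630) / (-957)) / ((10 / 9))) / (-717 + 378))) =12 -1459395* sqrt(39514211) / 109822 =-83521.40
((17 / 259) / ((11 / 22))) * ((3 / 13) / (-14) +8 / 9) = 24293 / 212121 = 0.11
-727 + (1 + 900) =174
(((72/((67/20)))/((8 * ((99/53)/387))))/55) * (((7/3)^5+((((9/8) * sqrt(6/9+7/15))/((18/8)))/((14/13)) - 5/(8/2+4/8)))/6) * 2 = 29627 * sqrt(255)/283745+150751292/656667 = 231.24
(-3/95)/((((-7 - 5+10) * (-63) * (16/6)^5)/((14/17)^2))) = -567/449822720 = -0.00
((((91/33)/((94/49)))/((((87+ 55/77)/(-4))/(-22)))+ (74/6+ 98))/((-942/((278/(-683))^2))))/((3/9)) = -186966418850/3170286766851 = -0.06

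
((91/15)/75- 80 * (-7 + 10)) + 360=135091/1125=120.08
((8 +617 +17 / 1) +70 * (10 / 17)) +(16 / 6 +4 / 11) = 384962 / 561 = 686.21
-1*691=-691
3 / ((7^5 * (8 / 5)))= 15 / 134456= 0.00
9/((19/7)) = 3.32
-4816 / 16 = -301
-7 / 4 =-1.75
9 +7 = 16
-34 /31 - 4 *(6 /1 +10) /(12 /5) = -2582 /93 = -27.76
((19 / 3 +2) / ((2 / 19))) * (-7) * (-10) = 16625 / 3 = 5541.67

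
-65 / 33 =-1.97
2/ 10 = 1/ 5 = 0.20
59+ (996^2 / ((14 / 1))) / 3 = 165749 / 7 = 23678.43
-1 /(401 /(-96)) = 96 /401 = 0.24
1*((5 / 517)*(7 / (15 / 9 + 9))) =105 / 16544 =0.01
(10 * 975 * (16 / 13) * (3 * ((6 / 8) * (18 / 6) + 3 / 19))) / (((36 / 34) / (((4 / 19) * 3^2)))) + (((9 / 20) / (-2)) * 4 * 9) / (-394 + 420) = 14559450759 / 93860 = 155118.80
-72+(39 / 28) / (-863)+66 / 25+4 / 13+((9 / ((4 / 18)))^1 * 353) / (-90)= -447449467 / 1963325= -227.90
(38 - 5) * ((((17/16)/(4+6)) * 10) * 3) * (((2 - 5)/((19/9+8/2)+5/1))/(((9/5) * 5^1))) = -5049/1600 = -3.16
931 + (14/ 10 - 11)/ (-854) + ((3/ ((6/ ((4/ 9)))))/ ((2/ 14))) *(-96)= 5006647/ 6405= 781.68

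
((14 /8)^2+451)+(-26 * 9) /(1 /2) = -223 /16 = -13.94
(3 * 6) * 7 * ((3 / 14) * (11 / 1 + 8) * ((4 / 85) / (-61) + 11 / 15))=375.80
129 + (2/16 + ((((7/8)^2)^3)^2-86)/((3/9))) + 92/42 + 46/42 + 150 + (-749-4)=-727.99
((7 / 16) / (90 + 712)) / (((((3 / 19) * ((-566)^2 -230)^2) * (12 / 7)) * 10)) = 931 / 473411439432299520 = 0.00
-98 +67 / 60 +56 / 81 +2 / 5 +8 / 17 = -2625151 / 27540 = -95.32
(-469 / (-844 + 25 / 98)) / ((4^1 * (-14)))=-3283 / 330748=-0.01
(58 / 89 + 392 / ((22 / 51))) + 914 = 1785088 / 979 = 1823.38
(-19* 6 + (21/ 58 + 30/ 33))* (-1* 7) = 503447/ 638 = 789.10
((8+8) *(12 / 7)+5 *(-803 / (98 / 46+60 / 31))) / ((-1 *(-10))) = -19482257 / 202930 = -96.00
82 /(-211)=-82 /211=-0.39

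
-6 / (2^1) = -3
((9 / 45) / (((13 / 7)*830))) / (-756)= -1 / 5826600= -0.00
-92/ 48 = -23/ 12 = -1.92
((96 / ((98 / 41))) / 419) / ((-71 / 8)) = -15744 / 1457701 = -0.01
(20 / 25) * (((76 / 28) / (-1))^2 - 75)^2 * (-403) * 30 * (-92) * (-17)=-166133817552768 / 2401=-69193593316.44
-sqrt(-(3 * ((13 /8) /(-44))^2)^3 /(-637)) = -507 * sqrt(39) /305299456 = -0.00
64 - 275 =-211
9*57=513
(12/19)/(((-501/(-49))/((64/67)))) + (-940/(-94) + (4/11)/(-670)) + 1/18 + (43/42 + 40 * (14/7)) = 67134658852/736627815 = 91.14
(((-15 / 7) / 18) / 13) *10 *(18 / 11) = -150 / 1001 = -0.15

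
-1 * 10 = -10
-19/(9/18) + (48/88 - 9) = -511/11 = -46.45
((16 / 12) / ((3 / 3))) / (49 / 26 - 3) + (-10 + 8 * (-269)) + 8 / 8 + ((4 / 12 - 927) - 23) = -90244 / 29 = -3111.86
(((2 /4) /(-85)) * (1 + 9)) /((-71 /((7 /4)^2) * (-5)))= -49 /96560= -0.00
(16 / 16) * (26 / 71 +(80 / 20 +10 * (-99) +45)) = -940.63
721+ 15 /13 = 9388 /13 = 722.15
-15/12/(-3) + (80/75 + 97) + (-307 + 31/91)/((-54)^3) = 294003677/2985255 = 98.49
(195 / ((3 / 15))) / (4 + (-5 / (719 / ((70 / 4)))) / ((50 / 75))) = 2804100 / 10979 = 255.41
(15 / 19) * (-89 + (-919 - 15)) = -15345 / 19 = -807.63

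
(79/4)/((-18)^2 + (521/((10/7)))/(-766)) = 0.06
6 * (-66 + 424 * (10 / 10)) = 2148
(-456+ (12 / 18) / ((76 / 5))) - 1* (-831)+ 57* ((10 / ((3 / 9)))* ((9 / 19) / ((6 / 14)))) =258215 / 114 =2265.04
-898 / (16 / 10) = -2245 / 4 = -561.25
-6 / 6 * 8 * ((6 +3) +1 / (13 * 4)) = -938 / 13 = -72.15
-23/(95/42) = -10.17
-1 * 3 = -3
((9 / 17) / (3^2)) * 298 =298 / 17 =17.53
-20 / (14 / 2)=-2.86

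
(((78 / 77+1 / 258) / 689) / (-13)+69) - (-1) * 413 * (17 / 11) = 125851920559 / 177939762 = 707.27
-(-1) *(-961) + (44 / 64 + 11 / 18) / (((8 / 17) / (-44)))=-311737 / 288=-1082.42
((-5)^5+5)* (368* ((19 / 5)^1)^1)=-4363008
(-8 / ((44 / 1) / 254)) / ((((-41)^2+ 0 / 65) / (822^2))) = -343247472 / 18491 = -18562.95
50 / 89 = 0.56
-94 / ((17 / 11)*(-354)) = 517 / 3009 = 0.17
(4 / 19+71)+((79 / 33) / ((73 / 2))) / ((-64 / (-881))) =105622445 / 1464672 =72.11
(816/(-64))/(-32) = 51/128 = 0.40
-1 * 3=-3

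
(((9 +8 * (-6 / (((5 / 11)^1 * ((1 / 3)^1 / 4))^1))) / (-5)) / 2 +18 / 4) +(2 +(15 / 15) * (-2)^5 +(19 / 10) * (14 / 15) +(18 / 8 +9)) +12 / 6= 34603 / 300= 115.34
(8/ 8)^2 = 1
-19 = -19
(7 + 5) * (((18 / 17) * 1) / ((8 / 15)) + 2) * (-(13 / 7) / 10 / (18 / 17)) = -3523 / 420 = -8.39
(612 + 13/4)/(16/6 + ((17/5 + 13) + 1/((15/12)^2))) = 184575/5912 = 31.22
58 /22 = 29 /11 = 2.64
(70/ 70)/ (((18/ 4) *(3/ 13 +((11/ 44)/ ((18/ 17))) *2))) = 104/ 329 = 0.32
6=6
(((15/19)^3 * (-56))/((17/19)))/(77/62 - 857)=11718000/325610809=0.04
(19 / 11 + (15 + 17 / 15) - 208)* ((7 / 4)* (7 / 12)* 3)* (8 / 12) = -1537277 / 3960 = -388.20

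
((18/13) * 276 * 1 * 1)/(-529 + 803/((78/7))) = -29808/35641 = -0.84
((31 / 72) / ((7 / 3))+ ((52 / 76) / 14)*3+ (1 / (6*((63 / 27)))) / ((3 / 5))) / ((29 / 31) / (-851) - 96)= -12636499 / 2694691720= -0.00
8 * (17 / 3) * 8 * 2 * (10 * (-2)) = -43520 / 3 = -14506.67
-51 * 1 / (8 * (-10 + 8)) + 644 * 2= 20659 / 16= 1291.19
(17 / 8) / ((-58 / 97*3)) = -1649 / 1392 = -1.18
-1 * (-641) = 641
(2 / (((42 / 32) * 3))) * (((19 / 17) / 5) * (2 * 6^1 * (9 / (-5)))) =-7296 / 2975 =-2.45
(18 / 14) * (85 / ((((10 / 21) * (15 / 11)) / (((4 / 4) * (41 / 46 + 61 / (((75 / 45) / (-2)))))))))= -27989973 / 2300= -12169.55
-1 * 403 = -403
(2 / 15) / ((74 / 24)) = 8 / 185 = 0.04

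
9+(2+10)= 21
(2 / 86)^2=1 / 1849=0.00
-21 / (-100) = 21 / 100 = 0.21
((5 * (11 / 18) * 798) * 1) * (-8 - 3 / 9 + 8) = -7315 / 9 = -812.78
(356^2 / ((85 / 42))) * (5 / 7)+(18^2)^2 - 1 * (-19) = 2545331 / 17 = 149725.35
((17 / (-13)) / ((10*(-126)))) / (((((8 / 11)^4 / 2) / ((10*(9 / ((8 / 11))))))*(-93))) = -2737867 / 277315584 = -0.01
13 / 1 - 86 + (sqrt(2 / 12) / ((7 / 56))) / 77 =-73 + 4 * sqrt(6) / 231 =-72.96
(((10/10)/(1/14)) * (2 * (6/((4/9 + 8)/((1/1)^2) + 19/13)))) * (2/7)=5616/1159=4.85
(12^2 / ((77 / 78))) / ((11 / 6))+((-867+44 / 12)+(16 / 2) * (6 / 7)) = -1974130 / 2541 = -776.91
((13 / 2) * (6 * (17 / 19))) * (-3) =-1989 / 19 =-104.68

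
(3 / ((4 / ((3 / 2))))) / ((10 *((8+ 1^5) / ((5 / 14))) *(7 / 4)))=0.00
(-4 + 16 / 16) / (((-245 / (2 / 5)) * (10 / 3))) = 9 / 6125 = 0.00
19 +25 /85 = 328 /17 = 19.29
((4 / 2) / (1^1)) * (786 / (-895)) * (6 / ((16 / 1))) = -1179 / 1790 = -0.66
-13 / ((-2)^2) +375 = 1487 / 4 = 371.75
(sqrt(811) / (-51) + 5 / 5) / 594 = 1 / 594 - sqrt(811) / 30294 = 0.00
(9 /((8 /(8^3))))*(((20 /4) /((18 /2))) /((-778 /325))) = -52000 /389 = -133.68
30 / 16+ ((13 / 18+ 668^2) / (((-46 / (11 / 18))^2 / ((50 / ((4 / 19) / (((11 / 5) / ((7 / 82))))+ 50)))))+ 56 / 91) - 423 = -2349515531203699 / 6874603062912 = -341.77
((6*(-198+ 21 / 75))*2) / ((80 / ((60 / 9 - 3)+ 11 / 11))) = -34601 / 250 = -138.40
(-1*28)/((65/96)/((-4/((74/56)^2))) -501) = 8429568/150918041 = 0.06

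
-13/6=-2.17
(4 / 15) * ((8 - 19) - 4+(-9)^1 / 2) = -26 / 5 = -5.20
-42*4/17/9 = -56/51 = -1.10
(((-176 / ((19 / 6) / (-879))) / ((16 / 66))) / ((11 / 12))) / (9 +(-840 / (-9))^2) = 37593072 / 1491139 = 25.21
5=5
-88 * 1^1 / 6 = -44 / 3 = -14.67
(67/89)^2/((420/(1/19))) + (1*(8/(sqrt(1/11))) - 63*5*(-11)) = 8*sqrt(11) + 219021199189/63209580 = 3491.53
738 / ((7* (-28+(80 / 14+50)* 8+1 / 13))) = 3198 / 12673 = 0.25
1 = 1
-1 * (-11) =11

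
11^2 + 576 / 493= 60229 / 493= 122.17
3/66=1/22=0.05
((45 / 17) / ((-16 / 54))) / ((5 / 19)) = -4617 / 136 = -33.95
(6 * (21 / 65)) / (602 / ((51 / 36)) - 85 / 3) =6426 / 1314755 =0.00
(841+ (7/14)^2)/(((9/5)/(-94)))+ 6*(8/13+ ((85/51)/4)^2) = -41115869/936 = -43927.21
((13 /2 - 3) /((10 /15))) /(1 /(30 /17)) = 315 /34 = 9.26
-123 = -123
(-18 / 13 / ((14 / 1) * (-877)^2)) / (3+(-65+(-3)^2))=9 / 3709509167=0.00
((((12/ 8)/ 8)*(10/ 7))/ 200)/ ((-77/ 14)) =-3/ 12320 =-0.00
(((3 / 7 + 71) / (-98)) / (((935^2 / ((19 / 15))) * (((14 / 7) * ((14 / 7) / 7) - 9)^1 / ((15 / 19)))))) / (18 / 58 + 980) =290 / 2874040529591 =0.00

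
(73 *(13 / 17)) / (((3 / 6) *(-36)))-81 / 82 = -25651 / 6273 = -4.09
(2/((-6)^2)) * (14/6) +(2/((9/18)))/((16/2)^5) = 28699/221184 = 0.13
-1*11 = -11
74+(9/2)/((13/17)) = 2077/26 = 79.88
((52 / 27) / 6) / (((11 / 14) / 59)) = 21476 / 891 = 24.10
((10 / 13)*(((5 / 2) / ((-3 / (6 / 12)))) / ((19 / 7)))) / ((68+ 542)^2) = -7 / 22058088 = -0.00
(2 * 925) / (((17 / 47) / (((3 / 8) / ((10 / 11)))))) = 286935 / 136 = 2109.82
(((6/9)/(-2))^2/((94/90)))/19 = 5/893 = 0.01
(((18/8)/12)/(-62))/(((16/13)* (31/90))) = -1755/246016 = -0.01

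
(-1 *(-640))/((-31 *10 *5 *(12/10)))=-32/93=-0.34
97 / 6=16.17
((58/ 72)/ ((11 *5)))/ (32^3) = 0.00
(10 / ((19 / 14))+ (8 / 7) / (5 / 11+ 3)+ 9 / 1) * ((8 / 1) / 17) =17768 / 2261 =7.86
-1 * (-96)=96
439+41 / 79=34722 / 79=439.52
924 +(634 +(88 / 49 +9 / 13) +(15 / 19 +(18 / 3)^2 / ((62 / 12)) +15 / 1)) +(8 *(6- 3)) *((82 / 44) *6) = 7641818413 / 4127123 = 1851.61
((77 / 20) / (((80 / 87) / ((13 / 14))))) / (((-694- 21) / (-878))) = 38193 / 8000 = 4.77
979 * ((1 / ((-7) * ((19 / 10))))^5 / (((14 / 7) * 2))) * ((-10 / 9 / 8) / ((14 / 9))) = 15296875 / 291310571251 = 0.00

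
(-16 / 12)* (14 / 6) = -28 / 9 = -3.11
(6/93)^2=4/961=0.00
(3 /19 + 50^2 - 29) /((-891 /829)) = -38923208 /16929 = -2299.20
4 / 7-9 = -59 / 7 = -8.43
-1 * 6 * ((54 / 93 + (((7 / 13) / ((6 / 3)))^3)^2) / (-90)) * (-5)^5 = -3477581929375 / 28729167168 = -121.05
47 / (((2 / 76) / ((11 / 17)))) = 19646 / 17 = 1155.65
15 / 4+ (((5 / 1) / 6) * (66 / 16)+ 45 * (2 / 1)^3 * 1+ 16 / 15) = 88381 / 240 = 368.25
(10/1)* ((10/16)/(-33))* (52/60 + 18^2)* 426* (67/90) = -2107351/108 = -19512.51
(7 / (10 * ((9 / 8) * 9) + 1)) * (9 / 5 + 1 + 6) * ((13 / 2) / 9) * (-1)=-8008 / 18405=-0.44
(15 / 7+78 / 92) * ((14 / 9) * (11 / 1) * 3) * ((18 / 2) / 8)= 31779 / 184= 172.71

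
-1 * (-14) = 14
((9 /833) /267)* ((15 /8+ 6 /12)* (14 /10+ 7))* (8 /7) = 342 /370685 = 0.00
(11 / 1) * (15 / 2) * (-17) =-2805 / 2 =-1402.50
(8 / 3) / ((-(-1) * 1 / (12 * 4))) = 128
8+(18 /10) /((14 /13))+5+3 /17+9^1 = 28379 /1190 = 23.85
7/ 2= 3.50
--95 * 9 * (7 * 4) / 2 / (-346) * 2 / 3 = -3990 / 173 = -23.06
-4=-4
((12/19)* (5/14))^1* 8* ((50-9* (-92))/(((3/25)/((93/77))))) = 163308000/10241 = 15946.49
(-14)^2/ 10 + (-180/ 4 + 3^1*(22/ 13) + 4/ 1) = -1061/ 65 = -16.32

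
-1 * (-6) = 6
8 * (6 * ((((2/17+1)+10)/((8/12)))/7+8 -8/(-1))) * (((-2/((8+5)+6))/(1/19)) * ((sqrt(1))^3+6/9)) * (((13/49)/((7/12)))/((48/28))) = -650000/833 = -780.31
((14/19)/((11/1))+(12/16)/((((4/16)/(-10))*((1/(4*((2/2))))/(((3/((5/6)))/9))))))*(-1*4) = 40072/209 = 191.73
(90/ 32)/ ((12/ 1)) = 15/ 64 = 0.23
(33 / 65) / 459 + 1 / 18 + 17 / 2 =8.56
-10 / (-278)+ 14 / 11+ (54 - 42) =20349 / 1529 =13.31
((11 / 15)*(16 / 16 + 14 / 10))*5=44 / 5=8.80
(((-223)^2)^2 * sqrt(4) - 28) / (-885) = -4945946854 / 885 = -5588640.51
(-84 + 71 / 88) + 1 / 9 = -65801 / 792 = -83.08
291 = 291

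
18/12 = 3/2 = 1.50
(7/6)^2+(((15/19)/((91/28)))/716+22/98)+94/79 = 17102750267/6161346828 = 2.78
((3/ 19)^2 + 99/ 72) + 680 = 681.40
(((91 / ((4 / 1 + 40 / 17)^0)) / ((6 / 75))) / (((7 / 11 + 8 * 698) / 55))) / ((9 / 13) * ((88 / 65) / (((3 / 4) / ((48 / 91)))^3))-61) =-876430860930625 / 4746797837598714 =-0.18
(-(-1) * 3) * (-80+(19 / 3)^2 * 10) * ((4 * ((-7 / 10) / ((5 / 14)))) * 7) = -793016 / 15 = -52867.73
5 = 5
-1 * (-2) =2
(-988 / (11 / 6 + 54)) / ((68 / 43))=-63726 / 5695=-11.19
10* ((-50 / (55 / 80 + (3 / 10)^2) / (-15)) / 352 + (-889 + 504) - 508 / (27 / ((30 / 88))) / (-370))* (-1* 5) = 21927784075 / 1139193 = 19248.52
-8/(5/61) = -488/5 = -97.60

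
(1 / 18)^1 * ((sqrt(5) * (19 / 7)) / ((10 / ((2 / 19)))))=sqrt(5) / 630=0.00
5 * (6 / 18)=5 / 3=1.67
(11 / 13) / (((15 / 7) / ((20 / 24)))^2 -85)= -539 / 49933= -0.01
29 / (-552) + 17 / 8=2.07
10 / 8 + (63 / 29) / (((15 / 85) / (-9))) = -12707 / 116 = -109.54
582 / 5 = 116.40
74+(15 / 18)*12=84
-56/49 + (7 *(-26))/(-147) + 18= 380/21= 18.10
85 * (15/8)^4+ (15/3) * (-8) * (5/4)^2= 4047125/4096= 988.07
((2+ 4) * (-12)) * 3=-216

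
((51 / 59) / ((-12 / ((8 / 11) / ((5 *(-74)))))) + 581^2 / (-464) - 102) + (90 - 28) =-42757659977 / 55710160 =-767.50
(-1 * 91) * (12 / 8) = -273 / 2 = -136.50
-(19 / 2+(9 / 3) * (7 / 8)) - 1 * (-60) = 383 / 8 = 47.88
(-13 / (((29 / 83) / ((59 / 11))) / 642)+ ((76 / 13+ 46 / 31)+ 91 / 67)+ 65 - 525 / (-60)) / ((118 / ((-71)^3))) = 1578860779375655797 / 4065486568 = 388357150.61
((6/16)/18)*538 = 11.21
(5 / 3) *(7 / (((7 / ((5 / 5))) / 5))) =25 / 3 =8.33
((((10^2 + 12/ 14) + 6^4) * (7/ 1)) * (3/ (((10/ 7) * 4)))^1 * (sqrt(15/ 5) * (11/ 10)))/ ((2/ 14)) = 7905513 * sqrt(3)/ 200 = 68463.75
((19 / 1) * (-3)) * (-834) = 47538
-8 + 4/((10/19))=-2/5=-0.40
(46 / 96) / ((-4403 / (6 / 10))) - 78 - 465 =-191266343 / 352240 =-543.00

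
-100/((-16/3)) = 75/4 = 18.75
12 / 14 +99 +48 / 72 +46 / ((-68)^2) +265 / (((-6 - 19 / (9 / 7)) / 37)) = -198335455 / 534072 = -371.36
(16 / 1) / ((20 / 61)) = 244 / 5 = 48.80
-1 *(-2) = 2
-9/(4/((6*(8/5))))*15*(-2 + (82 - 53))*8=-69984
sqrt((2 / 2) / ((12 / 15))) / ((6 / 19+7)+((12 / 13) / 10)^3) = 5217875 * sqrt(5) / 76353958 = 0.15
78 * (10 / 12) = 65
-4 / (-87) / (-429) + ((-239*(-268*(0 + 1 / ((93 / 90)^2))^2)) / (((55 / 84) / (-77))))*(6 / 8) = -170790159375526084 / 34468574283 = -4954952.82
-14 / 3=-4.67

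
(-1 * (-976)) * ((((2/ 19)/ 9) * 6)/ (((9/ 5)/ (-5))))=-97600/ 513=-190.25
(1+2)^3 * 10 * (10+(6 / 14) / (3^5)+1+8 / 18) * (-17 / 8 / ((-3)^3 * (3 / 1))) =275825 / 3402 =81.08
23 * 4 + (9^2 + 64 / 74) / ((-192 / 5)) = 638423 / 7104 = 89.87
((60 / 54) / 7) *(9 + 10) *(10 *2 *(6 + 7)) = 49400 / 63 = 784.13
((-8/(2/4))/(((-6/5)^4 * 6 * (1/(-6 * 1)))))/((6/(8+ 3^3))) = 21875/486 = 45.01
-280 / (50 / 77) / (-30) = 14.37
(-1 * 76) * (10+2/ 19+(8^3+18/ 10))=-199084/ 5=-39816.80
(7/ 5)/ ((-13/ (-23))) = 161/ 65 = 2.48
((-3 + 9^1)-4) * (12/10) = 12/5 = 2.40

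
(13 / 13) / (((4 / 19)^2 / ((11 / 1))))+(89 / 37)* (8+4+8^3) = 893103 / 592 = 1508.62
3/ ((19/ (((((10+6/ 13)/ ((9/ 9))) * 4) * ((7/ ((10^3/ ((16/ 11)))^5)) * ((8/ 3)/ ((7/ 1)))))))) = 139264/ 1213976959228515625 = 0.00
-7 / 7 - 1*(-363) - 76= 286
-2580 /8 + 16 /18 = -5789 /18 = -321.61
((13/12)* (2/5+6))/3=104/45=2.31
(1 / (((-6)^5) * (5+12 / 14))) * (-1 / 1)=7 / 318816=0.00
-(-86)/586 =43/293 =0.15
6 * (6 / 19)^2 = 216 / 361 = 0.60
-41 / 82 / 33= -1 / 66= -0.02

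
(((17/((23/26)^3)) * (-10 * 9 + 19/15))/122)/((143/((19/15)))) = -26420108/166992075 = -0.16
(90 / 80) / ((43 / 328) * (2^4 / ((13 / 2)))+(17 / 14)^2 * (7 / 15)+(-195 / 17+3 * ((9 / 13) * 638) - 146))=8562645 / 8894625458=0.00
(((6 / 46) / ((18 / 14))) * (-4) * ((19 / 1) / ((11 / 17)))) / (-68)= 133 / 759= 0.18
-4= -4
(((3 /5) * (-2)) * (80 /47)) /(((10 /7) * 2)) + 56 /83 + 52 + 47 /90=3685183 /70218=52.48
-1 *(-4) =4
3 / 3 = 1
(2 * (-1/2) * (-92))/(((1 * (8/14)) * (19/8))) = 67.79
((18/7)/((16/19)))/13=171/728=0.23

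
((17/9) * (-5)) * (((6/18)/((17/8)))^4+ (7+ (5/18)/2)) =-67.43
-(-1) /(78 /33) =11 /26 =0.42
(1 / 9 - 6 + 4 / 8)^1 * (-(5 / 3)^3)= 12125 / 486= 24.95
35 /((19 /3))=105 /19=5.53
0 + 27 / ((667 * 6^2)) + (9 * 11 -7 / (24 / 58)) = 164251 / 2001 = 82.08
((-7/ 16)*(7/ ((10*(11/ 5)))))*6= -0.84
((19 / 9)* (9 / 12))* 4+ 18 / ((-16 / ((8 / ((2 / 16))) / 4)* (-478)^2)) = 2170571 / 342726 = 6.33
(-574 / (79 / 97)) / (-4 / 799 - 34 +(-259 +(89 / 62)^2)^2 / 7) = -4601455262674144 / 61352641188792265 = -0.08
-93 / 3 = -31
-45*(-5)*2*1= 450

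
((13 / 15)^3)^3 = 10604499373 / 38443359375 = 0.28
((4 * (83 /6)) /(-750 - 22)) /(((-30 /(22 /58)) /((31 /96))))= 28303 /96716160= 0.00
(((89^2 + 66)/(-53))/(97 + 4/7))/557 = -55909/20162843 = -0.00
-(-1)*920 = 920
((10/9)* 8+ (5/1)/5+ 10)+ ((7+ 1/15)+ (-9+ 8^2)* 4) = 11113/45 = 246.96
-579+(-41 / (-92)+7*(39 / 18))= -155495 / 276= -563.39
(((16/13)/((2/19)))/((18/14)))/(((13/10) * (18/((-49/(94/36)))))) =-521360/71487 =-7.29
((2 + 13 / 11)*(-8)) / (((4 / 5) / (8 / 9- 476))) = 1496600 / 99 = 15117.17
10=10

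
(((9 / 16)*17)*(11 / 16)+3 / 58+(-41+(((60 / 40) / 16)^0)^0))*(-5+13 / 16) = 16600523 / 118784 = 139.75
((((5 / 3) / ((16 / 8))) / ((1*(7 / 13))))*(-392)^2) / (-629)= -713440 / 1887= -378.08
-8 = -8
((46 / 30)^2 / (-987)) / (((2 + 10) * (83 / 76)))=-10051 / 55296675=-0.00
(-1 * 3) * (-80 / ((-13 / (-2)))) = 480 / 13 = 36.92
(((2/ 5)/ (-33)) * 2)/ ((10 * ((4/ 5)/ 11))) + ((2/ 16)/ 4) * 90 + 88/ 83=76481/ 19920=3.84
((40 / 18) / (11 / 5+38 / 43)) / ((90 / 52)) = 1720 / 4131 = 0.42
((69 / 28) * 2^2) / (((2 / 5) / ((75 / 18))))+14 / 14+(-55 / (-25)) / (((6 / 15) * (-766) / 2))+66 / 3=125.66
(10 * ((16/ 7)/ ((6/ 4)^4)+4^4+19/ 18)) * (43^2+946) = 4080881675/ 567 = 7197322.18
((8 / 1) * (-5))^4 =2560000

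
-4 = -4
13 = 13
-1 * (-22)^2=-484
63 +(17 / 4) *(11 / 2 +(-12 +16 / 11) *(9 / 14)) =35459 / 616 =57.56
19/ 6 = 3.17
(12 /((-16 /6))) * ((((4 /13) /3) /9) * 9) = -6 /13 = -0.46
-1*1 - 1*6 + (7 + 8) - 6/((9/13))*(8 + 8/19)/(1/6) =-8168/19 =-429.89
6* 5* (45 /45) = 30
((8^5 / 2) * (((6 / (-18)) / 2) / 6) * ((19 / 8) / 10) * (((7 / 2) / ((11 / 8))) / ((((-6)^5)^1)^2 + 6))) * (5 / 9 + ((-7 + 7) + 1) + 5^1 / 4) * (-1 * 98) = 24071936 / 19241202915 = 0.00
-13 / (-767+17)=13 / 750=0.02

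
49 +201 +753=1003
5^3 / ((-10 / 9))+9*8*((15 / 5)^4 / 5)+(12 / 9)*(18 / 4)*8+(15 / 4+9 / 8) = 44271 / 40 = 1106.78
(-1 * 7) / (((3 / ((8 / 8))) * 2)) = -7 / 6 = -1.17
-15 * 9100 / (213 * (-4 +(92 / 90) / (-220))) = 225225000 / 1407433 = 160.03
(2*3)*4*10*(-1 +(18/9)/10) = -192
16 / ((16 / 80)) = 80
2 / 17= 0.12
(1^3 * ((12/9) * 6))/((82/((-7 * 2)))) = -56/41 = -1.37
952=952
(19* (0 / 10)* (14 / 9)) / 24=0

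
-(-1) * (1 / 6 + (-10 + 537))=3163 / 6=527.17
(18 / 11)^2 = 324 / 121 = 2.68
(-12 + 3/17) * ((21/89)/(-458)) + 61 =42274415/692954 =61.01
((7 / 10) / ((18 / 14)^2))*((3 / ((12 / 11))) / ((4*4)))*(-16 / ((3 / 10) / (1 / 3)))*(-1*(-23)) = -29.76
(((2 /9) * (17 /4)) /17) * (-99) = -11 /2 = -5.50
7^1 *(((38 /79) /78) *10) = 1330 /3081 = 0.43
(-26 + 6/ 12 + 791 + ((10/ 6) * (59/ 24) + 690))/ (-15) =-97.31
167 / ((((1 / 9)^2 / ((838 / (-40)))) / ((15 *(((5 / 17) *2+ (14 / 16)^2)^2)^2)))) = -80047496731104103599 / 5604999430144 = -14281446.01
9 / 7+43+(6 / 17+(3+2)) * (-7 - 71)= -44416 / 119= -373.24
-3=-3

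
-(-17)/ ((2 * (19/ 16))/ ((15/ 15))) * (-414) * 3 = -8890.11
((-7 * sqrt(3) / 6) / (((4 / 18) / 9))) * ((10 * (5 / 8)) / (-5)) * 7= 6615 * sqrt(3) / 16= 716.09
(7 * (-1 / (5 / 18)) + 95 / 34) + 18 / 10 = -3503 / 170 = -20.61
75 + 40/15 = 233/3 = 77.67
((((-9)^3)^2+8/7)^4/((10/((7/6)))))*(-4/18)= -38304175454320423564290125/18522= -2068036683636779157989.96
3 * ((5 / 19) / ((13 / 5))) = 0.30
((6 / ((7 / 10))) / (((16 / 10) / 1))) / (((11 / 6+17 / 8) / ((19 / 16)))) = 1.61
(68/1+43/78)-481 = -412.45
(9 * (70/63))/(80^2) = 1/640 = 0.00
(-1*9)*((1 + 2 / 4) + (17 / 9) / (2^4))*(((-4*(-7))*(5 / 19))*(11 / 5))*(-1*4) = 17941 / 19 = 944.26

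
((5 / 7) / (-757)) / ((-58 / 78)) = 195 / 153671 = 0.00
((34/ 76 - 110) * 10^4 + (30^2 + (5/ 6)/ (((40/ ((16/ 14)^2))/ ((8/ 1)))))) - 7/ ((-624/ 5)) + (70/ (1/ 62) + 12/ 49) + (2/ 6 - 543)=-633710251063/ 580944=-1090828.46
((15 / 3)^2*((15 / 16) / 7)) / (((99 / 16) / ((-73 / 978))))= -9125 / 225918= -0.04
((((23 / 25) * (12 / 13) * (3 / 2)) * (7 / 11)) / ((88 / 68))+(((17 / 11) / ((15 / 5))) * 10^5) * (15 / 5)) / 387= 6077524633 / 15218775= 399.34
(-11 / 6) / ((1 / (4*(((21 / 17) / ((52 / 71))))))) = -5467 / 442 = -12.37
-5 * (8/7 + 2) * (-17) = 1870/7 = 267.14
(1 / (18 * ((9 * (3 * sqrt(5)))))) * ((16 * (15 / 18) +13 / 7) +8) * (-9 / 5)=-487 * sqrt(5) / 28350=-0.04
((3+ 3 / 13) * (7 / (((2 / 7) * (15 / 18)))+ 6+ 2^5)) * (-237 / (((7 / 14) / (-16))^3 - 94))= 36640063488 / 66737515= 549.02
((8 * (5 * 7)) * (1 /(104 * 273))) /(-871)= -5 /441597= -0.00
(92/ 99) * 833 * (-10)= -766360/ 99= -7741.01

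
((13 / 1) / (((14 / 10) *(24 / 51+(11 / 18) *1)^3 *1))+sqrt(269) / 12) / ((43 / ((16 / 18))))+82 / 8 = 2 *sqrt(269) / 1161+454164489551 / 43662687964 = 10.43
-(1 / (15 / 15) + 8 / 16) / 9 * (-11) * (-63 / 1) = -231 / 2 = -115.50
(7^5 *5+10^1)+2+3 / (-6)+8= 168109 / 2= 84054.50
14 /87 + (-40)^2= 139214 /87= 1600.16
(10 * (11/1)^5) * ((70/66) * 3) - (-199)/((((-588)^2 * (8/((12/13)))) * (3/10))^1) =23032272464195/4494672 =5124350.00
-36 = -36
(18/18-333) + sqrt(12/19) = -332 + 2* sqrt(57)/19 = -331.21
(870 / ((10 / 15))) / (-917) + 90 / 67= -4905 / 61439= -0.08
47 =47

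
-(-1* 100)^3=1000000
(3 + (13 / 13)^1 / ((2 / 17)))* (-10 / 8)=-115 / 8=-14.38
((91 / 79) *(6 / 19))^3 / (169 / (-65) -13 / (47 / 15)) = -1471202460 / 206287024561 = -0.01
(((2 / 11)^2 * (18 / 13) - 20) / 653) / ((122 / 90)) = -1412460 / 62657309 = -0.02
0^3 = 0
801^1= 801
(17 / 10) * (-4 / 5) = -34 / 25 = -1.36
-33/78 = -11/26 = -0.42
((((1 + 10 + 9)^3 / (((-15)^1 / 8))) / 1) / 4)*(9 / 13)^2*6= -518400 / 169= -3067.46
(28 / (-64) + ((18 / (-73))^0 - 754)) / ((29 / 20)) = -60275 / 116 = -519.61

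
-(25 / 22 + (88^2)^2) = -1319329817 / 22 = -59969537.14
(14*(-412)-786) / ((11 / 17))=-111418 / 11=-10128.91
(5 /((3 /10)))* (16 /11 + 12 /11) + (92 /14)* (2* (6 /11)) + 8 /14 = 11588 /231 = 50.16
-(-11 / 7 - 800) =5611 / 7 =801.57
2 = 2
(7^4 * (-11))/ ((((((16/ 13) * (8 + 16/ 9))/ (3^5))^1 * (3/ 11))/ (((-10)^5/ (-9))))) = -86908696875/ 4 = -21727174218.75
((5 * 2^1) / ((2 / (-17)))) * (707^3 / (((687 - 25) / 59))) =-1772267113645 / 662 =-2677140655.05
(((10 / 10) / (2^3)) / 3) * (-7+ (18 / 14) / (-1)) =-29 / 84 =-0.35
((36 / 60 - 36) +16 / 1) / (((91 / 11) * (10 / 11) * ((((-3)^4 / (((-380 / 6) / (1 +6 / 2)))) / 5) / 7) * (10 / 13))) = 223003 / 9720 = 22.94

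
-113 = -113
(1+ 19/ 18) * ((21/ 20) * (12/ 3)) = 259/ 30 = 8.63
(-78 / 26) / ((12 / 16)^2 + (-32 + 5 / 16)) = 8 / 83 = 0.10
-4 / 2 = -2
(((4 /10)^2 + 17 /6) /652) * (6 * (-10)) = -449 /1630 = -0.28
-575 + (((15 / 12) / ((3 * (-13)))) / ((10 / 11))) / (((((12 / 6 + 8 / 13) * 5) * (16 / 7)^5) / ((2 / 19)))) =-23369613496877 / 40642805760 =-575.00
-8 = -8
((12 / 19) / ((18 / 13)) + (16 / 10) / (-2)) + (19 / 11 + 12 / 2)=23147 / 3135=7.38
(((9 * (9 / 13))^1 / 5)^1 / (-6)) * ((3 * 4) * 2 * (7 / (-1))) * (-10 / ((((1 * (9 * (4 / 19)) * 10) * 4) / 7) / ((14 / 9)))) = -6517 / 130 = -50.13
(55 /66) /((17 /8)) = 20 /51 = 0.39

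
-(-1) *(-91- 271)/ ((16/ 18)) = -1629/ 4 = -407.25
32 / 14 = 16 / 7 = 2.29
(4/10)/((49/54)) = 108/245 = 0.44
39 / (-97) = -39 / 97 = -0.40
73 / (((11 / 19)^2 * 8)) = 27.22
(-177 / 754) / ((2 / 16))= -708 / 377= -1.88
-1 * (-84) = 84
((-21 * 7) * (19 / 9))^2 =866761 / 9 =96306.78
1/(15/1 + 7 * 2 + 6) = 1/35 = 0.03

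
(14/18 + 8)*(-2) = -158/9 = -17.56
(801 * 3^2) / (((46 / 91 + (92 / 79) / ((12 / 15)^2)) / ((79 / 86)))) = 909825462 / 319447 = 2848.13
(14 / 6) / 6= 7 / 18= 0.39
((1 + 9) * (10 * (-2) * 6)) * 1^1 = -1200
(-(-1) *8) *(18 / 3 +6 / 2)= 72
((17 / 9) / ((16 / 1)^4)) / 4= 17 / 2359296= 0.00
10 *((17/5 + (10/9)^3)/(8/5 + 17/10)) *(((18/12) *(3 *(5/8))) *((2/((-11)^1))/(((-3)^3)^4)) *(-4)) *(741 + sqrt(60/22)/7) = 869650 *sqrt(330)/1203198898671 + 214803550/5208653241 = 0.04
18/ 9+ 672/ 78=138/ 13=10.62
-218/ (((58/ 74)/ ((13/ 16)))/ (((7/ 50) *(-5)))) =367003/ 2320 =158.19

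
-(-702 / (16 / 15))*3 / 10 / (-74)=-2.67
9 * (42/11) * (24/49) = 16.83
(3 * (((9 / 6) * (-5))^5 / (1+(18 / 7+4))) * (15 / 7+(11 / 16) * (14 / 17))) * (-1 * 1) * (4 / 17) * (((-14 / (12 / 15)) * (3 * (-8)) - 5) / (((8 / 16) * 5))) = 487648603125 / 490144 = 994908.85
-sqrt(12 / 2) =-sqrt(6) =-2.45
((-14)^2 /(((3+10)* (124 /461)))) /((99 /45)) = 112945 /4433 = 25.48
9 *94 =846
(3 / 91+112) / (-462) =-10195 / 42042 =-0.24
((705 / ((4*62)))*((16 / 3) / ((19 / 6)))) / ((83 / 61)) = 172020 / 48887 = 3.52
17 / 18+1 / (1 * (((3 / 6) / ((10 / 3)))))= 137 / 18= 7.61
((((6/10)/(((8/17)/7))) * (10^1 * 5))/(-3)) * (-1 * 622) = 185045/2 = 92522.50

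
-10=-10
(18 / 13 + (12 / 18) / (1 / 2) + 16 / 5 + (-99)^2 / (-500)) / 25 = -266839 / 487500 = -0.55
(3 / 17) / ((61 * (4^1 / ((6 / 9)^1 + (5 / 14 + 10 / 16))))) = 277 / 232288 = 0.00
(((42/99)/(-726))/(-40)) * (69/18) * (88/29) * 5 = 161/189486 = 0.00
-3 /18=-0.17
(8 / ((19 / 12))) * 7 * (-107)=-71904 / 19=-3784.42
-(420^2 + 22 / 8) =-705611 / 4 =-176402.75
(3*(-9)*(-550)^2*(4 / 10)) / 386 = -1633500 / 193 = -8463.73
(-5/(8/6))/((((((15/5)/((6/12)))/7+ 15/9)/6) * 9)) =-0.99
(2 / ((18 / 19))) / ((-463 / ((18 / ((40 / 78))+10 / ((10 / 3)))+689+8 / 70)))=-193439 / 58338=-3.32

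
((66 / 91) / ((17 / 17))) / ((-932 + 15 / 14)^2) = 1848 / 2208168157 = 0.00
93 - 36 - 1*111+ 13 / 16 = -851 / 16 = -53.19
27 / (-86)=-27 / 86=-0.31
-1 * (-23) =23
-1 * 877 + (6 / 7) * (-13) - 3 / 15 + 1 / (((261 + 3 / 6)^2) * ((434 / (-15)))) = -37663067694 / 42396995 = -888.34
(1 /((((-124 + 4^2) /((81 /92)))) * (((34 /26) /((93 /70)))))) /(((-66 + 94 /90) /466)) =7605819 /128004016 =0.06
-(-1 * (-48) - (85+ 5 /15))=37.33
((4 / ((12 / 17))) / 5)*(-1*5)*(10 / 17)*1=-10 / 3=-3.33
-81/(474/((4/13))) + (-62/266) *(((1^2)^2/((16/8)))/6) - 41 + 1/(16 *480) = -41.07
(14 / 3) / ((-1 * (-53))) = 14 / 159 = 0.09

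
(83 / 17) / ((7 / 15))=1245 / 119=10.46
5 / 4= 1.25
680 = 680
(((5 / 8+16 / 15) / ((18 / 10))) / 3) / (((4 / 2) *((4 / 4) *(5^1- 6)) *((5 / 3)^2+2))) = -203 / 6192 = -0.03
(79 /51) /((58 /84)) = 1106 /493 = 2.24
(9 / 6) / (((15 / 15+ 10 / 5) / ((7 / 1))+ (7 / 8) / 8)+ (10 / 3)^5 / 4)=163296 / 11258563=0.01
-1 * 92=-92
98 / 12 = 49 / 6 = 8.17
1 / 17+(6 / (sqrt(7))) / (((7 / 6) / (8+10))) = 35.05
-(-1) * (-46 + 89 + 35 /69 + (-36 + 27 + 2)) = 2519 /69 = 36.51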